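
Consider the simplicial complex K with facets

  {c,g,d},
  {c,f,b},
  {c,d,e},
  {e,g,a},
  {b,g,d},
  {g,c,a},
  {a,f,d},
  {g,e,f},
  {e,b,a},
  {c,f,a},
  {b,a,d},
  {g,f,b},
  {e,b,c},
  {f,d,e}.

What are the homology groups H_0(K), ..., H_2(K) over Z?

H_0 = Z,  H_1 = Z^2,  H_2 = Z.

Take the total order a < b < c < d < e < f < g on the vertex set. Then K (dimension 2) consists of the simplices:

  0-simplices (7): a, b, c, d, e, f, g
  1-simplices (21): ab, ac, ad, ae, af, ag, bc, bd, be, bf, bg, cd, ce, cf, cg, de, df, dg, ef, eg, fg
  2-simplices (14): abd, abe, acf, acg, adf, aeg, bce, bcf, bdg, bfg, cde, cdg, def, efg

giving chain groups C_0 ≅ Z^7, C_1 ≅ Z^21, C_2 ≅ Z^14.

Boundary ∂_1: C_1 → C_0 sends each edge [p,q] (with p < q) to q − p. For instance
  ∂cf = f − c.
The 7×21 boundary matrix has rank 6 and Smith normal form diag(1,1,1,1,1,1).

∂_2: C_2 → C_1 maps a triangle to the signed sum of its edges. For instance
  ∂bfg = fg − bg + bf,
  ∂acg = cg − ag + ac.
The resulting 21×14 matrix has rank 13, and its Smith normal form has invariant factors (1,1,1,1,1,1,1,1,1,1,1,1,1).

Reading off H_k = ker ∂_k / im ∂_{k+1}:

  H_0: rank C_0 − rank ∂_1 = 7 − 6 = 1, and the invariant factors of ∂_1 are all 1, so H_0 ≅ Z.
  H_1: rank ker ∂_1 − rank ∂_2 = (21 − 6) − 13 = 2, and the invariant factors of ∂_2 are all 1, so H_1 ≅ Z^2.
  H_2: rank ker ∂_2 − rank ∂_3 = (14 − 13) − 0 = 1, and there is no ∂_3, so H_2 ≅ Z.

(K is a triangulation of the torus T^2.)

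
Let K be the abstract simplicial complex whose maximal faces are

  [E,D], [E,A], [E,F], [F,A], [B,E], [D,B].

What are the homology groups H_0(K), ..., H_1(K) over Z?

H_0 ≅ Z,  H_1 ≅ Z^2.

K has 5 vertices, 6 edges.
rank ∂_0 = 0, rank ∂_1 = 4 ⇒ b_0 = 5 − 0 − 4 = 1; all invariant factors of ∂_1 are 1 so no torsion. So H_0 ≅ Z.
rank ∂_1 = 4, rank ∂_2 = 0 ⇒ b_1 = 6 − 4 − 0 = 2. So H_1 ≅ Z^2.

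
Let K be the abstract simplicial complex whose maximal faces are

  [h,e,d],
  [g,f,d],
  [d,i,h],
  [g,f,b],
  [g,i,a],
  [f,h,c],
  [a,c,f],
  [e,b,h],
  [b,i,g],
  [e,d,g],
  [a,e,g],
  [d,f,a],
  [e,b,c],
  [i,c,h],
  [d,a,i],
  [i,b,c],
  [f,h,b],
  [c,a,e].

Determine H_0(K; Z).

H_0 ≅ Z.

We work with the vertex ordering a < b < c < d < e < f < g < h < i. The simplices of K, each written with vertices in increasing order, are:

  0-simplices (9): a, b, c, d, e, f, g, h, i
  1-simplices (27): ac, ad, ae, af, ag, ai, bc, be, bf, bg, bh, bi, ce, cf, ch, ci, de, df, dg, dh, di, eg, eh, fg, fh, gi, hi
  2-simplices (18): ace, acf, adf, adi, aeg, agi, bce, bci, beh, bfg, bfh, bgi, cfh, chi, deg, deh, dfg, dhi

so the chain groups are C_0 ≅ Z^9, C_1 ≅ Z^27, C_2 ≅ Z^18.

∂_1: C_1 → C_0 sends each edge [p,q] (with p < q) to q − p. For instance
  ∂ag = g − a.
The 9×27 boundary matrix has rank 8 and Smith normal form diag(1,1,1,1,1,1,1,1).

∂_2: C_2 → C_1 sends each 2-simplex [p,q,r] to [q,r] − [p,r] + [p,q]. For instance
  ∂deh = eh − dh + de,
  ∂adi = di − ai + ad.
The 27×18 boundary matrix has rank 18 and Smith normal form diag(1,1,1,1,1,1,1,1,1,1,1,1,1,1,1,1,1,2).

Now H_k = ker ∂_k / im ∂_{k+1}, so:

  H_0: rank C_0 − rank ∂_1 = 9 − 8 = 1, and the invariant factors of ∂_1 are all 1, so H_0 = Z.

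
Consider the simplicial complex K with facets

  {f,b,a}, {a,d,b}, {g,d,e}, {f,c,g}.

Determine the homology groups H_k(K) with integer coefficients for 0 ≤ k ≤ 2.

H_0 ≅ Z,  H_1 ≅ Z,  H_2 = 0.

Fix the vertex order a < b < c < d < e < f < g and write every simplex with vertices in increasing order. Then dim K = 2 and the simplices of K are:

  0-simplices (7): a, b, c, d, e, f, g
  1-simplices (11): ab, ad, af, bd, bf, cf, cg, de, dg, eg, fg
  2-simplices (4): abd, abf, cfg, deg

Hence C_0 ≅ Z^7, C_1 ≅ Z^11, C_2 ≅ Z^4.

Boundary ∂_1: C_1 → C_0 maps an edge to its endpoints' difference, ∂[p,q] = q − p.
The resulting 7×11 matrix has rank 6, and its Smith normal form has invariant factors (1,1,1,1,1,1).

The boundary map ∂_2: C_2 → C_1 maps a triangle to the signed sum of its edges. For instance
  ∂abd = bd − ad + ab,
  ∂abf = bf − af + ab.
The resulting 11×4 matrix has rank 4, and its Smith normal form has invariant factors (1,1,1,1).

Reading off H_k = ker ∂_k / im ∂_{k+1}:

  H_0: rank C_0 − rank ∂_1 = 7 − 6 = 1, and the invariant factors of ∂_1 are all 1, so H_0 ≅ Z.
  H_1: rank ker ∂_1 − rank ∂_2 = (11 − 6) − 4 = 1, and the invariant factors of ∂_2 are all 1, so H_1 ≅ Z.
  H_2: rank ker ∂_2 − rank ∂_3 = (4 − 4) − 0 = 0, and there is no ∂_3, so H_2 ≅ 0.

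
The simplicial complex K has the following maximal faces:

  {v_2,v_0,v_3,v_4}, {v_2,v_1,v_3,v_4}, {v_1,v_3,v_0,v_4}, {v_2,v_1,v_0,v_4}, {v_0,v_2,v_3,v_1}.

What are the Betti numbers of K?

b_0 = 1, b_1 = 0, b_2 = 0, b_3 = 1.

Order the vertices as v_0 < v_1 < v_2 < v_3 < v_4. Listing each simplex with vertices in this order, K has dimension 3 with simplices:

  0-simplices (5): [v_0], [v_1], [v_2], [v_3], [v_4]
  1-simplices (10): [v_0,v_1], [v_0,v_2], [v_0,v_3], [v_0,v_4], [v_1,v_2], [v_1,v_3], [v_1,v_4], [v_2,v_3], [v_2,v_4], [v_3,v_4]
  2-simplices (10): [v_0,v_1,v_2], [v_0,v_1,v_3], [v_0,v_1,v_4], [v_0,v_2,v_3], [v_0,v_2,v_4], [v_0,v_3,v_4], [v_1,v_2,v_3], [v_1,v_2,v_4], [v_1,v_3,v_4], [v_2,v_3,v_4]
  3-simplices (5): [v_0,v_1,v_2,v_3], [v_0,v_1,v_2,v_4], [v_0,v_1,v_3,v_4], [v_0,v_2,v_3,v_4], [v_1,v_2,v_3,v_4]

Hence C_0 ≅ Z^5, C_1 ≅ Z^10, C_2 ≅ Z^10, C_3 ≅ Z^5.

Boundary ∂_1: C_1 → C_0 sends each edge [p,q] (with p < q) to q − p. For instance
  ∂[v_0,v_3] = [v_3] − [v_0].
The resulting 5×10 matrix has rank 4, and its Smith normal form has invariant factors (1,1,1,1).

Boundary ∂_2: C_2 → C_1 maps a triangle to the signed sum of its edges. For instance
  ∂[v_0,v_3,v_4] = [v_3,v_4] − [v_0,v_4] + [v_0,v_3],
  ∂[v_0,v_1,v_4] = [v_1,v_4] − [v_0,v_4] + [v_0,v_1].
This gives a 10×10 integer matrix of rank 6; reducing to Smith normal form yields diagonal entries (1,1,1,1,1,1).

Boundary ∂_3: C_3 → C_2 sends each 3-simplex σ to the alternating sum Σ_i (−1)^i (σ with its i-th vertex removed). For instance
  ∂[v_0,v_1,v_2,v_4] = [v_1,v_2,v_4] − [v_0,v_2,v_4] + [v_0,v_1,v_4] − [v_0,v_1,v_2],
  ∂[v_0,v_1,v_2,v_3] = [v_1,v_2,v_3] − [v_0,v_2,v_3] + [v_0,v_1,v_3] − [v_0,v_1,v_2].
The 10×5 boundary matrix has rank 4 and Smith normal form diag(1,1,1,1).

Reading off H_k = ker ∂_k / im ∂_{k+1}:

  H_0: rank C_0 − rank ∂_1 = 5 − 4 = 1, and the invariant factors of ∂_1 are all 1, so H_0 ≅ Z.
  H_1: rank ker ∂_1 − rank ∂_2 = (10 − 4) − 6 = 0, and the invariant factors of ∂_2 are all 1, so H_1 ≅ 0.
  H_2: rank ker ∂_2 − rank ∂_3 = (10 − 6) − 4 = 0, and the invariant factors of ∂_3 are all 1, so H_2 ≅ 0.
  H_3: rank ker ∂_3 − rank ∂_4 = (5 − 4) − 0 = 1, and there is no ∂_4, so H_3 ≅ Z.

Hence the Betti numbers are b_0 = 1, b_1 = 0, b_2 = 0, b_3 = 1.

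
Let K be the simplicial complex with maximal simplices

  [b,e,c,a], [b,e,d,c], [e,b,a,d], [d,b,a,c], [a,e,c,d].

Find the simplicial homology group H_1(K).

H_1 = 0.

Take the total order a < b < c < d < e on the vertex set. Then K (dimension 3) consists of the simplices:

  0-simplices (5): a, b, c, d, e
  1-simplices (10): ab, ac, ad, ae, bc, bd, be, cd, ce, de
  2-simplices (10): abc, abd, abe, acd, ace, ade, bcd, bce, bde, cde
  3-simplices (5): abcd, abce, abde, acde, bcde

so the chain groups are C_0 ≅ Z^5, C_1 ≅ Z^10, C_2 ≅ Z^10, C_3 ≅ Z^5.

∂_1: C_1 → C_0 sends each edge [p,q] (with p < q) to q − p.
This gives a 5×10 integer matrix of rank 4; reducing to Smith normal form yields diagonal entries (1,1,1,1).

∂_2: C_2 → C_1 maps a triangle to the signed sum of its edges. For instance
  ∂acd = cd − ad + ac,
  ∂abc = bc − ac + ab.
The resulting 10×10 matrix has rank 6, and its Smith normal form has invariant factors (1,1,1,1,1,1).

∂_3: C_3 → C_2 sends each 3-simplex σ to the alternating sum Σ_i (−1)^i (σ with its i-th vertex removed). For instance
  ∂abce = bce − ace + abe − abc,
  ∂abcd = bcd − acd + abd − abc.
As a 10×5 matrix over Z this has rank 4, with invariant factors (1,1,1,1).

Computing H_k = (kernel of ∂_k) / (image of ∂_{k+1}):

  H_1: rank ker ∂_1 − rank ∂_2 = (10 − 4) − 6 = 0, and the invariant factors of ∂_2 are all 1, so H_1 = 0.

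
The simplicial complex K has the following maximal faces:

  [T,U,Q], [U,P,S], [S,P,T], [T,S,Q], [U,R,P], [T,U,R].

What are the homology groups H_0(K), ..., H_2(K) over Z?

K has 6 vertices, 12 edges, 6 triangles.
rank ∂_0 = 0, rank ∂_1 = 5 ⇒ b_0 = 6 − 0 − 5 = 1; all invariant factors of ∂_1 are 1 so no torsion. So H_0 = Z.
rank ∂_1 = 5, rank ∂_2 = 6 ⇒ b_1 = 12 − 5 − 6 = 1; all invariant factors of ∂_2 are 1 so no torsion. So H_1 = Z.
rank ∂_2 = 6, rank ∂_3 = 0 ⇒ b_2 = 6 − 6 − 0 = 0. So H_2 = 0.

H_0 = Z,  H_1 = Z,  H_2 = 0.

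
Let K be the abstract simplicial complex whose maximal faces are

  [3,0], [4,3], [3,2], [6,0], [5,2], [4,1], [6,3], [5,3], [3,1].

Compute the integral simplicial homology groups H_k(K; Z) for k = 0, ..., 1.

Take the total order 0 < 1 < 2 < 3 < 4 < 5 < 6 on the vertex set. Then K (dimension 1) consists of the simplices:

  0-simplices (7): [0], [1], [2], [3], [4], [5], [6]
  1-simplices (9): [0,3], [0,6], [1,3], [1,4], [2,3], [2,5], [3,4], [3,5], [3,6]

so the chain groups are C_0 ≅ Z^7, C_1 ≅ Z^9.

∂_1: C_1 → C_0 sends each edge [p,q] (with p < q) to q − p. For instance
  ∂[2,3] = [3] − [2].
The 7×9 boundary matrix has rank 6 and Smith normal form diag(1,1,1,1,1,1).

Now H_k = ker ∂_k / im ∂_{k+1}, so:

  H_0: rank C_0 − rank ∂_1 = 7 − 6 = 1, and the invariant factors of ∂_1 are all 1, so H_0 ≅ Z.
  H_1: rank ker ∂_1 − rank ∂_2 = (9 − 6) − 0 = 3, and there is no ∂_2, so H_1 ≅ Z^3.

H_0 ≅ Z,  H_1 ≅ Z^3.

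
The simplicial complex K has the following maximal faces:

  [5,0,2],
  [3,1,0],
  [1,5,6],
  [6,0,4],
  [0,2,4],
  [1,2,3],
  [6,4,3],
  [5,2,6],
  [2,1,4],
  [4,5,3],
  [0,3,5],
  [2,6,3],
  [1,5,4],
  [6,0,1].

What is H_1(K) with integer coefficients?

Take the total order 0 < 1 < 2 < 3 < 4 < 5 < 6 on the vertex set. Then K (dimension 2) consists of the simplices:

  0-simplices (7): [0], [1], [2], [3], [4], [5], [6]
  1-simplices (21): [0,1], [0,2], [0,3], [0,4], [0,5], [0,6], [1,2], [1,3], [1,4], [1,5], [1,6], [2,3], [2,4], [2,5], [2,6], [3,4], [3,5], [3,6], [4,5], [4,6], [5,6]
  2-simplices (14): [0,1,3], [0,1,6], [0,2,4], [0,2,5], [0,3,5], [0,4,6], [1,2,3], [1,2,4], [1,4,5], [1,5,6], [2,3,6], [2,5,6], [3,4,5], [3,4,6]

so the chain groups are C_0 ≅ Z^7, C_1 ≅ Z^21, C_2 ≅ Z^14.

The boundary map ∂_1: C_1 → C_0 maps an edge to its endpoints' difference, ∂[p,q] = q − p. For instance
  ∂[4,6] = [6] − [4].
The 7×21 boundary matrix has rank 6 and Smith normal form diag(1,1,1,1,1,1).

The boundary map ∂_2: C_2 → C_1 maps a triangle to the signed sum of its edges. For instance
  ∂[0,2,4] = [2,4] − [0,4] + [0,2],
  ∂[0,4,6] = [4,6] − [0,6] + [0,4].
As a 21×14 matrix over Z this has rank 13, with invariant factors (1,1,1,1,1,1,1,1,1,1,1,1,1).

From H_k ≅ ker(∂_k) / im(∂_{k+1}) we obtain:

  H_1: rank ker ∂_1 − rank ∂_2 = (21 − 6) − 13 = 2, and the invariant factors of ∂_2 are all 1, so H_1 ≅ Z^2.

H_1 = Z^2.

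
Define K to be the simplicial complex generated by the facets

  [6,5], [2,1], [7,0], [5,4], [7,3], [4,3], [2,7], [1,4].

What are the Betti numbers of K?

We work with the vertex ordering 0 < 1 < 2 < 3 < 4 < 5 < 6 < 7. The simplices of K, each written with vertices in increasing order, are:

  0-simplices (8): [0], [1], [2], [3], [4], [5], [6], [7]
  1-simplices (8): [0,7], [1,2], [1,4], [2,7], [3,4], [3,7], [4,5], [5,6]

Hence C_0 ≅ Z^8, C_1 ≅ Z^8.

The boundary map ∂_1: C_1 → C_0 is given by ∂[p,q] = [q] − [p]. For instance
  ∂[1,2] = [2] − [1].
This gives a 8×8 integer matrix of rank 7; reducing to Smith normal form yields diagonal entries (1,1,1,1,1,1,1).

Reading off H_k = ker ∂_k / im ∂_{k+1}:

  H_0: rank C_0 − rank ∂_1 = 8 − 7 = 1, and the invariant factors of ∂_1 are all 1, so H_0 ≅ Z.
  H_1: rank ker ∂_1 − rank ∂_2 = (8 − 7) − 0 = 1, and there is no ∂_2, so H_1 ≅ Z.

Hence the Betti numbers are b_0 = 1, b_1 = 1.

b_0 = 1, b_1 = 1.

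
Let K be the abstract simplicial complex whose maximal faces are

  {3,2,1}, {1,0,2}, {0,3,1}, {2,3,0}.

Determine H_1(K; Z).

K has 4 vertices, 6 edges, 4 triangles.
rank ∂_1 = 3, rank ∂_2 = 3 ⇒ b_1 = 6 − 3 − 3 = 0; all invariant factors of ∂_2 are 1 so no torsion. So H_1 ≅ 0.

H_1 ≅ 0.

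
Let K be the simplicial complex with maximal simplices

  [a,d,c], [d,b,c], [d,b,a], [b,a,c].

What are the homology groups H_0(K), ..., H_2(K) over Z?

H_0 = Z,  H_1 = 0,  H_2 = Z.

Order the vertices as a < b < c < d. Listing each simplex with vertices in this order, K has dimension 2 with simplices:

  0-simplices (4): a, b, c, d
  1-simplices (6): ab, ac, ad, bc, bd, cd
  2-simplices (4): abc, abd, acd, bcd

giving chain groups C_0 ≅ Z^4, C_1 ≅ Z^6, C_2 ≅ Z^4.

The boundary map ∂_1: C_1 → C_0 maps an edge to its endpoints' difference, ∂[p,q] = q − p.
As a 4×6 matrix over Z this has rank 3, with invariant factors (1,1,1).

Boundary ∂_2: C_2 → C_1 maps a triangle to the signed sum of its edges. For instance
  ∂bcd = cd − bd + bc,
  ∂abc = bc − ac + ab.
The 6×4 boundary matrix has rank 3 and Smith normal form diag(1,1,1).

Now H_k = ker ∂_k / im ∂_{k+1}, so:

  H_0: rank C_0 − rank ∂_1 = 4 − 3 = 1, and the invariant factors of ∂_1 are all 1, so H_0 = Z.
  H_1: rank ker ∂_1 − rank ∂_2 = (6 − 3) − 3 = 0, and the invariant factors of ∂_2 are all 1, so H_1 = 0.
  H_2: rank ker ∂_2 − rank ∂_3 = (4 − 3) − 0 = 1, and there is no ∂_3, so H_2 = Z.

As a check, the Euler characteristic is 4 − 6 + 4 = 2, which agrees with 1 − 0 + 1 = 2.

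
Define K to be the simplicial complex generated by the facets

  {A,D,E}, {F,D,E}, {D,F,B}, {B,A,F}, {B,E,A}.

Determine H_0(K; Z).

H_0 ≅ Z.

Take the total order A < B < D < E < F on the vertex set. Then K (dimension 2) consists of the simplices:

  0-simplices (5): A, B, D, E, F
  1-simplices (10): AB, AD, AE, AF, BD, BE, BF, DE, DF, EF
  2-simplices (5): ABE, ABF, ADE, BDF, DEF

Hence C_0 ≅ Z^5, C_1 ≅ Z^10, C_2 ≅ Z^5.

∂_1: C_1 → C_0 maps an edge to its endpoints' difference, ∂[p,q] = q − p. For instance
  ∂AD = D − A.
This gives a 5×10 integer matrix of rank 4; reducing to Smith normal form yields diagonal entries (1,1,1,1).

∂_2: C_2 → C_1 maps a triangle to the signed sum of its edges. For instance
  ∂ABE = BE − AE + AB,
  ∂DEF = EF − DF + DE.
As a 10×5 matrix over Z this has rank 5, with invariant factors (1,1,1,1,1).

From H_k ≅ ker(∂_k) / im(∂_{k+1}) we obtain:

  H_0: rank C_0 − rank ∂_1 = 5 − 4 = 1, and the invariant factors of ∂_1 are all 1, so H_0 = Z.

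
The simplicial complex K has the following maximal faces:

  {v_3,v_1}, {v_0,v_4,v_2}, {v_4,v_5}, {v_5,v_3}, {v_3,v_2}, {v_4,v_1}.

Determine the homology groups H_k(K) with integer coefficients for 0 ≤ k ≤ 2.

We work with the vertex ordering v_0 < v_1 < v_2 < v_3 < v_4 < v_5. The simplices of K, each written with vertices in increasing order, are:

  0-simplices (6): [v_0], [v_1], [v_2], [v_3], [v_4], [v_5]
  1-simplices (8): [v_0,v_2], [v_0,v_4], [v_1,v_3], [v_1,v_4], [v_2,v_3], [v_2,v_4], [v_3,v_5], [v_4,v_5]
  2-simplices (1): [v_0,v_2,v_4]

so the chain groups are C_0 ≅ Z^6, C_1 ≅ Z^8, C_2 ≅ Z^1.

The boundary map ∂_1: C_1 → C_0 sends each edge [p,q] (with p < q) to q − p.
As a 6×8 matrix over Z this has rank 5, with invariant factors (1,1,1,1,1).

∂_2: C_2 → C_1 sends each 2-simplex [p,q,r] to [q,r] − [p,r] + [p,q]. For instance
  ∂[v_0,v_2,v_4] = [v_2,v_4] − [v_0,v_4] + [v_0,v_2].
The 8×1 boundary matrix has rank 1 and Smith normal form diag(1).

Computing H_k = (kernel of ∂_k) / (image of ∂_{k+1}):

  H_0: rank C_0 − rank ∂_1 = 6 − 5 = 1, and the invariant factors of ∂_1 are all 1, so H_0 = Z.
  H_1: rank ker ∂_1 − rank ∂_2 = (8 − 5) − 1 = 2, and the invariant factors of ∂_2 are all 1, so H_1 = Z^2.
  H_2: rank ker ∂_2 − rank ∂_3 = (1 − 1) − 0 = 0, and there is no ∂_3, so H_2 = 0.

As a check, the Euler characteristic is 6 − 8 + 1 = -1, which agrees with 1 − 2 + 0 = -1.

H_0 = Z,  H_1 = Z^2,  H_2 = 0.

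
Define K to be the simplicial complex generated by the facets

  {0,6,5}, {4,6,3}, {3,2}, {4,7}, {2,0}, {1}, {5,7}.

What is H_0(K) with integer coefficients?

H_0 = Z^2.

We work with the vertex ordering 0 < 1 < 2 < 3 < 4 < 5 < 6 < 7. The simplices of K, each written with vertices in increasing order, are:

  0-simplices (8): [0], [1], [2], [3], [4], [5], [6], [7]
  1-simplices (10): [0,2], [0,5], [0,6], [2,3], [3,4], [3,6], [4,6], [4,7], [5,6], [5,7]
  2-simplices (2): [0,5,6], [3,4,6]

giving chain groups C_0 ≅ Z^8, C_1 ≅ Z^10, C_2 ≅ Z^2.

The boundary map ∂_1: C_1 → C_0 is given by ∂[p,q] = [q] − [p]. For instance
  ∂[5,7] = [7] − [5].
This gives a 8×10 integer matrix of rank 6; reducing to Smith normal form yields diagonal entries (1,1,1,1,1,1).

Boundary ∂_2: C_2 → C_1 maps a triangle to the signed sum of its edges. For instance
  ∂[0,5,6] = [5,6] − [0,6] + [0,5],
  ∂[3,4,6] = [4,6] − [3,6] + [3,4].
The resulting 10×2 matrix has rank 2, and its Smith normal form has invariant factors (1,1).

Computing H_k = (kernel of ∂_k) / (image of ∂_{k+1}):

  H_0: rank C_0 − rank ∂_1 = 8 − 6 = 2, and the invariant factors of ∂_1 are all 1, so H_0 = Z^2.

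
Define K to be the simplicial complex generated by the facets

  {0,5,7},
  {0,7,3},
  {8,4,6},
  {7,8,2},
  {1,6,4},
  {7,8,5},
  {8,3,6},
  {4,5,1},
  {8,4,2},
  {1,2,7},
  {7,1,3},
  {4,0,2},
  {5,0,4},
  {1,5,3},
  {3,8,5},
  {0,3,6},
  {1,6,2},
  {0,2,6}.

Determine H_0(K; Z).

Order the vertices as 0 < 1 < 2 < 3 < 4 < 5 < 6 < 7 < 8. Listing each simplex with vertices in this order, K has dimension 2 with simplices:

  0-simplices (9): [0], [1], [2], [3], [4], [5], [6], [7], [8]
  1-simplices (27): (27 of them)
  2-simplices (18): [0,2,4], [0,2,6], [0,3,6], [0,3,7], [0,4,5], [0,5,7], [1,2,6], [1,2,7], [1,3,5], [1,3,7], [1,4,5], [1,4,6], [2,4,8], [2,7,8], [3,5,8], [3,6,8], [4,6,8], [5,7,8]

giving chain groups C_0 ≅ Z^9, C_1 ≅ Z^27, C_2 ≅ Z^18.

Boundary ∂_1: C_1 → C_0 maps an edge to its endpoints' difference, ∂[p,q] = q − p.
The resulting 9×27 matrix has rank 8, and its Smith normal form has invariant factors (1,1,1,1,1,1,1,1).

Boundary ∂_2: C_2 → C_1 maps a triangle to the signed sum of its edges. For instance
  ∂[4,6,8] = [6,8] − [4,8] + [4,6],
  ∂[0,4,5] = [4,5] − [0,5] + [0,4].
The 27×18 boundary matrix has rank 18 and Smith normal form diag(1,1,1,1,1,1,1,1,1,1,1,1,1,1,1,1,1,2).

From H_k ≅ ker(∂_k) / im(∂_{k+1}) we obtain:

  H_0: rank C_0 − rank ∂_1 = 9 − 8 = 1, and the invariant factors of ∂_1 are all 1, so H_0 = Z.

(K is a triangulation of the Klein bottle.)

H_0 = Z.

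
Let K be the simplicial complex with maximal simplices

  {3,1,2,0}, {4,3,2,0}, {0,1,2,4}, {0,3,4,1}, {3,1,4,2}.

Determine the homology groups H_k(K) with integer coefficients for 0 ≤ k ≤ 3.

H_0 = Z,  H_1 = 0,  H_2 = 0,  H_3 = Z.

Take the total order 0 < 1 < 2 < 3 < 4 on the vertex set. Then K (dimension 3) consists of the simplices:

  0-simplices (5): [0], [1], [2], [3], [4]
  1-simplices (10): [0,1], [0,2], [0,3], [0,4], [1,2], [1,3], [1,4], [2,3], [2,4], [3,4]
  2-simplices (10): [0,1,2], [0,1,3], [0,1,4], [0,2,3], [0,2,4], [0,3,4], [1,2,3], [1,2,4], [1,3,4], [2,3,4]
  3-simplices (5): [0,1,2,3], [0,1,2,4], [0,1,3,4], [0,2,3,4], [1,2,3,4]

so the chain groups are C_0 ≅ Z^5, C_1 ≅ Z^10, C_2 ≅ Z^10, C_3 ≅ Z^5.

Boundary ∂_1: C_1 → C_0 is given by ∂[p,q] = [q] − [p].
As a 5×10 matrix over Z this has rank 4, with invariant factors (1,1,1,1).

The boundary map ∂_2: C_2 → C_1 acts by ∂[p,q,r] = [q,r] − [p,r] + [p,q]. For instance
  ∂[0,1,3] = [1,3] − [0,3] + [0,1],
  ∂[1,2,4] = [2,4] − [1,4] + [1,2].
The 10×10 boundary matrix has rank 6 and Smith normal form diag(1,1,1,1,1,1).

Boundary ∂_3: C_3 → C_2 sends each 3-simplex σ to the alternating sum Σ_i (−1)^i (σ with its i-th vertex removed). For instance
  ∂[0,2,3,4] = [2,3,4] − [0,3,4] + [0,2,4] − [0,2,3],
  ∂[1,2,3,4] = [2,3,4] − [1,3,4] + [1,2,4] − [1,2,3].
As a 10×5 matrix over Z this has rank 4, with invariant factors (1,1,1,1).

Now H_k = ker ∂_k / im ∂_{k+1}, so:

  H_0: rank C_0 − rank ∂_1 = 5 − 4 = 1, and the invariant factors of ∂_1 are all 1, so H_0 = Z.
  H_1: rank ker ∂_1 − rank ∂_2 = (10 − 4) − 6 = 0, and the invariant factors of ∂_2 are all 1, so H_1 = 0.
  H_2: rank ker ∂_2 − rank ∂_3 = (10 − 6) − 4 = 0, and the invariant factors of ∂_3 are all 1, so H_2 = 0.
  H_3: rank ker ∂_3 − rank ∂_4 = (5 − 4) − 0 = 1, and there is no ∂_4, so H_3 = Z.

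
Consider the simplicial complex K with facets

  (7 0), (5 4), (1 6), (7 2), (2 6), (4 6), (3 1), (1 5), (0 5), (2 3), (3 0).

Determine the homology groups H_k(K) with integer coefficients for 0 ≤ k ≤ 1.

Order the vertices as 0 < 1 < 2 < 3 < 4 < 5 < 6 < 7. Listing each simplex with vertices in this order, K has dimension 1 with simplices:

  0-simplices (8): [0], [1], [2], [3], [4], [5], [6], [7]
  1-simplices (11): [0,3], [0,5], [0,7], [1,3], [1,5], [1,6], [2,3], [2,6], [2,7], [4,5], [4,6]

so the chain groups are C_0 ≅ Z^8, C_1 ≅ Z^11.

The boundary map ∂_1: C_1 → C_0 sends each edge [p,q] (with p < q) to q − p.
As a 8×11 matrix over Z this has rank 7, with invariant factors (1,1,1,1,1,1,1).

From H_k ≅ ker(∂_k) / im(∂_{k+1}) we obtain:

  H_0: rank C_0 − rank ∂_1 = 8 − 7 = 1, and the invariant factors of ∂_1 are all 1, so H_0 ≅ Z.
  H_1: rank ker ∂_1 − rank ∂_2 = (11 − 7) − 0 = 4, and there is no ∂_2, so H_1 ≅ Z^4.

H_0 = Z,  H_1 = Z^4.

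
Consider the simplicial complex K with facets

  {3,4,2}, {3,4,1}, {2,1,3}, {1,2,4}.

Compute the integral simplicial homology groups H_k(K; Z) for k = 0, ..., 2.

Fix the vertex order 1 < 2 < 3 < 4 and write every simplex with vertices in increasing order. Then dim K = 2 and the simplices of K are:

  0-simplices (4): [1], [2], [3], [4]
  1-simplices (6): [1,2], [1,3], [1,4], [2,3], [2,4], [3,4]
  2-simplices (4): [1,2,3], [1,2,4], [1,3,4], [2,3,4]

so the chain groups are C_0 ≅ Z^4, C_1 ≅ Z^6, C_2 ≅ Z^4.

The boundary map ∂_1: C_1 → C_0 sends each edge [p,q] (with p < q) to q − p. For instance
  ∂[1,3] = [3] − [1].
The resulting 4×6 matrix has rank 3, and its Smith normal form has invariant factors (1,1,1).

∂_2: C_2 → C_1 sends each 2-simplex [p,q,r] to [q,r] − [p,r] + [p,q]. For instance
  ∂[1,2,4] = [2,4] − [1,4] + [1,2],
  ∂[2,3,4] = [3,4] − [2,4] + [2,3].
The resulting 6×4 matrix has rank 3, and its Smith normal form has invariant factors (1,1,1).

Now H_k = ker ∂_k / im ∂_{k+1}, so:

  H_0: rank C_0 − rank ∂_1 = 4 − 3 = 1, and the invariant factors of ∂_1 are all 1, so H_0 ≅ Z.
  H_1: rank ker ∂_1 − rank ∂_2 = (6 − 3) − 3 = 0, and the invariant factors of ∂_2 are all 1, so H_1 ≅ 0.
  H_2: rank ker ∂_2 − rank ∂_3 = (4 − 3) − 0 = 1, and there is no ∂_3, so H_2 ≅ Z.

H_0 ≅ Z,  H_1 = 0,  H_2 ≅ Z.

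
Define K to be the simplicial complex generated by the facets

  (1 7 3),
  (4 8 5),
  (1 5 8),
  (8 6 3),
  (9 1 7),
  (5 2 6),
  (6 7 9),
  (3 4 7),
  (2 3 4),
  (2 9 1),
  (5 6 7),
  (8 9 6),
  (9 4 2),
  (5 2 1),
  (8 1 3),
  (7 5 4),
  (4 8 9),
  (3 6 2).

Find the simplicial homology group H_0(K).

H_0 = Z.

Fix the vertex order 1 < 2 < 3 < 4 < 5 < 6 < 7 < 8 < 9 and write every simplex with vertices in increasing order. Then dim K = 2 and the simplices of K are:

  0-simplices (9): [1], [2], [3], [4], [5], [6], [7], [8], [9]
  1-simplices (27): (27 of them)
  2-simplices (18): [1,2,5], [1,2,9], [1,3,7], [1,3,8], [1,5,8], [1,7,9], [2,3,4], [2,3,6], [2,4,9], [2,5,6], [3,4,7], [3,6,8], [4,5,7], [4,5,8], [4,8,9], [5,6,7], [6,7,9], [6,8,9]

so the chain groups are C_0 ≅ Z^9, C_1 ≅ Z^27, C_2 ≅ Z^18.

∂_1: C_1 → C_0 is given by ∂[p,q] = [q] − [p].
As a 9×27 matrix over Z this has rank 8, with invariant factors (1,1,1,1,1,1,1,1).

∂_2: C_2 → C_1 maps a triangle to the signed sum of its edges. For instance
  ∂[2,3,6] = [3,6] − [2,6] + [2,3],
  ∂[4,5,8] = [5,8] − [4,8] + [4,5].
As a 27×18 matrix over Z this has rank 17, with invariant factors (1,1,1,1,1,1,1,1,1,1,1,1,1,1,1,1,1).

Now H_k = ker ∂_k / im ∂_{k+1}, so:

  H_0: rank C_0 − rank ∂_1 = 9 − 8 = 1, and the invariant factors of ∂_1 are all 1, so H_0 = Z.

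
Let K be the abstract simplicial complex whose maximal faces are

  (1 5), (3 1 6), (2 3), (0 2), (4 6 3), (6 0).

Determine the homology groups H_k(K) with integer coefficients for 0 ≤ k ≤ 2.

H_0 = Z,  H_1 = Z,  H_2 = 0.

We work with the vertex ordering 0 < 1 < 2 < 3 < 4 < 5 < 6. The simplices of K, each written with vertices in increasing order, are:

  0-simplices (7): [0], [1], [2], [3], [4], [5], [6]
  1-simplices (9): [0,2], [0,6], [1,3], [1,5], [1,6], [2,3], [3,4], [3,6], [4,6]
  2-simplices (2): [1,3,6], [3,4,6]

Hence C_0 ≅ Z^7, C_1 ≅ Z^9, C_2 ≅ Z^2.

∂_1: C_1 → C_0 sends each edge [p,q] (with p < q) to q − p. For instance
  ∂[0,6] = [6] − [0].
The 7×9 boundary matrix has rank 6 and Smith normal form diag(1,1,1,1,1,1).

The boundary map ∂_2: C_2 → C_1 sends each 2-simplex [p,q,r] to [q,r] − [p,r] + [p,q]. For instance
  ∂[1,3,6] = [3,6] − [1,6] + [1,3],
  ∂[3,4,6] = [4,6] − [3,6] + [3,4].
This gives a 9×2 integer matrix of rank 2; reducing to Smith normal form yields diagonal entries (1,1).

Computing H_k = (kernel of ∂_k) / (image of ∂_{k+1}):

  H_0: rank C_0 − rank ∂_1 = 7 − 6 = 1, and the invariant factors of ∂_1 are all 1, so H_0 ≅ Z.
  H_1: rank ker ∂_1 − rank ∂_2 = (9 − 6) − 2 = 1, and the invariant factors of ∂_2 are all 1, so H_1 ≅ Z.
  H_2: rank ker ∂_2 − rank ∂_3 = (2 − 2) − 0 = 0, and there is no ∂_3, so H_2 ≅ 0.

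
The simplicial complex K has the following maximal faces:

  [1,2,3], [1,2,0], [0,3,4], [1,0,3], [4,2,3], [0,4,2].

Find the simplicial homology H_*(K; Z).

Take the total order 0 < 1 < 2 < 3 < 4 on the vertex set. Then K (dimension 2) consists of the simplices:

  0-simplices (5): [0], [1], [2], [3], [4]
  1-simplices (9): [0,1], [0,2], [0,3], [0,4], [1,2], [1,3], [2,3], [2,4], [3,4]
  2-simplices (6): [0,1,2], [0,1,3], [0,2,4], [0,3,4], [1,2,3], [2,3,4]

so the chain groups are C_0 ≅ Z^5, C_1 ≅ Z^9, C_2 ≅ Z^6.

∂_1: C_1 → C_0 is given by ∂[p,q] = [q] − [p].
The 5×9 boundary matrix has rank 4 and Smith normal form diag(1,1,1,1).

Boundary ∂_2: C_2 → C_1 sends each 2-simplex [p,q,r] to [q,r] − [p,r] + [p,q]. For instance
  ∂[0,3,4] = [3,4] − [0,4] + [0,3],
  ∂[0,1,3] = [1,3] − [0,3] + [0,1].
This gives a 9×6 integer matrix of rank 5; reducing to Smith normal form yields diagonal entries (1,1,1,1,1).

Computing H_k = (kernel of ∂_k) / (image of ∂_{k+1}):

  H_0: rank C_0 − rank ∂_1 = 5 − 4 = 1, and the invariant factors of ∂_1 are all 1, so H_0 ≅ Z.
  H_1: rank ker ∂_1 − rank ∂_2 = (9 − 4) − 5 = 0, and the invariant factors of ∂_2 are all 1, so H_1 ≅ 0.
  H_2: rank ker ∂_2 − rank ∂_3 = (6 − 5) − 0 = 1, and there is no ∂_3, so H_2 ≅ Z.

As a check, the Euler characteristic is 5 − 9 + 6 = 2, which agrees with 1 − 0 + 1 = 2.
(K is a triangulation of the 2-sphere S^2.)

H_0 = Z,  H_1 = 0,  H_2 = Z.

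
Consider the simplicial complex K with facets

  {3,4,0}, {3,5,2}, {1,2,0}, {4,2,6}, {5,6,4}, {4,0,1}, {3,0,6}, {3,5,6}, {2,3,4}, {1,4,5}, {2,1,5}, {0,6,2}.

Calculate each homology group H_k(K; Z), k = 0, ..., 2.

H_0 ≅ Z,  H_1 ≅ Z/2,  H_2 = 0.

We work with the vertex ordering 0 < 1 < 2 < 3 < 4 < 5 < 6. The simplices of K, each written with vertices in increasing order, are:

  0-simplices (7): [0], [1], [2], [3], [4], [5], [6]
  1-simplices (18): [0,1], [0,2], [0,3], [0,4], [0,6], [1,2], [1,4], [1,5], [2,3], [2,4], [2,5], [2,6], [3,4], [3,5], [3,6], [4,5], [4,6], [5,6]
  2-simplices (12): [0,1,2], [0,1,4], [0,2,6], [0,3,4], [0,3,6], [1,2,5], [1,4,5], [2,3,4], [2,3,5], [2,4,6], [3,5,6], [4,5,6]

so the chain groups are C_0 ≅ Z^7, C_1 ≅ Z^18, C_2 ≅ Z^12.

Boundary ∂_1: C_1 → C_0 sends each edge [p,q] (with p < q) to q − p.
The resulting 7×18 matrix has rank 6, and its Smith normal form has invariant factors (1,1,1,1,1,1).

Boundary ∂_2: C_2 → C_1 acts by ∂[p,q,r] = [q,r] − [p,r] + [p,q]. For instance
  ∂[0,2,6] = [2,6] − [0,6] + [0,2],
  ∂[2,3,4] = [3,4] − [2,4] + [2,3].
The resulting 18×12 matrix has rank 12, and its Smith normal form has invariant factors (1,1,1,1,1,1,1,1,1,1,1,2).

Reading off H_k = ker ∂_k / im ∂_{k+1}:

  H_0: rank C_0 − rank ∂_1 = 7 − 6 = 1, and the invariant factors of ∂_1 are all 1, so H_0 = Z.
  H_1: rank ker ∂_1 − rank ∂_2 = (18 − 6) − 12 = 0, and ∂_2 has invariant factor 2 > 1, so H_1 = Z/2.
  H_2: rank ker ∂_2 − rank ∂_3 = (12 − 12) − 0 = 0, and there is no ∂_3, so H_2 = 0.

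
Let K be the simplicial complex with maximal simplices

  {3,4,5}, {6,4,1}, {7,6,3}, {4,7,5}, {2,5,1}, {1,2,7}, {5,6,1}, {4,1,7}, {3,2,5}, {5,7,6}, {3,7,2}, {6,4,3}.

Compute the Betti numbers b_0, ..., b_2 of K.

b_0 = 1, b_1 = 0, b_2 = 0.

Fix the vertex order 1 < 2 < 3 < 4 < 5 < 6 < 7 and write every simplex with vertices in increasing order. Then dim K = 2 and the simplices of K are:

  0-simplices (7): [1], [2], [3], [4], [5], [6], [7]
  1-simplices (18): [1,2], [1,4], [1,5], [1,6], [1,7], [2,3], [2,5], [2,7], [3,4], [3,5], [3,6], [3,7], [4,5], [4,6], [4,7], [5,6], [5,7], [6,7]
  2-simplices (12): [1,2,5], [1,2,7], [1,4,6], [1,4,7], [1,5,6], [2,3,5], [2,3,7], [3,4,5], [3,4,6], [3,6,7], [4,5,7], [5,6,7]

so the chain groups are C_0 ≅ Z^7, C_1 ≅ Z^18, C_2 ≅ Z^12.

∂_1: C_1 → C_0 maps an edge to its endpoints' difference, ∂[p,q] = q − p. For instance
  ∂[5,7] = [7] − [5].
The 7×18 boundary matrix has rank 6 and Smith normal form diag(1,1,1,1,1,1).

The boundary map ∂_2: C_2 → C_1 acts by ∂[p,q,r] = [q,r] − [p,r] + [p,q]. For instance
  ∂[2,3,7] = [3,7] − [2,7] + [2,3],
  ∂[3,4,5] = [4,5] − [3,5] + [3,4].
The 18×12 boundary matrix has rank 12 and Smith normal form diag(1,1,1,1,1,1,1,1,1,1,1,2).

Reading off H_k = ker ∂_k / im ∂_{k+1}:

  H_0: rank C_0 − rank ∂_1 = 7 − 6 = 1, and the invariant factors of ∂_1 are all 1, so H_0 = Z.
  H_1: rank ker ∂_1 − rank ∂_2 = (18 − 6) − 12 = 0, and ∂_2 has invariant factor 2 > 1, so H_1 = Z/2.
  H_2: rank ker ∂_2 − rank ∂_3 = (12 − 12) − 0 = 0, and there is no ∂_3, so H_2 = 0.

Hence the Betti numbers are b_0 = 1, b_1 = 0, b_2 = 0.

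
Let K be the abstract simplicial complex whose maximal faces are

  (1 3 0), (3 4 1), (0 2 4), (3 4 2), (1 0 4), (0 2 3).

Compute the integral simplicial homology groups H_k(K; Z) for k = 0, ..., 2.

Take the total order 0 < 1 < 2 < 3 < 4 on the vertex set. Then K (dimension 2) consists of the simplices:

  0-simplices (5): [0], [1], [2], [3], [4]
  1-simplices (9): [0,1], [0,2], [0,3], [0,4], [1,3], [1,4], [2,3], [2,4], [3,4]
  2-simplices (6): [0,1,3], [0,1,4], [0,2,3], [0,2,4], [1,3,4], [2,3,4]

Hence C_0 ≅ Z^5, C_1 ≅ Z^9, C_2 ≅ Z^6.

The boundary map ∂_1: C_1 → C_0 maps an edge to its endpoints' difference, ∂[p,q] = q − p. For instance
  ∂[2,3] = [3] − [2].
As a 5×9 matrix over Z this has rank 4, with invariant factors (1,1,1,1).

The boundary map ∂_2: C_2 → C_1 maps a triangle to the signed sum of its edges. For instance
  ∂[0,1,3] = [1,3] − [0,3] + [0,1],
  ∂[0,2,4] = [2,4] − [0,4] + [0,2].
The resulting 9×6 matrix has rank 5, and its Smith normal form has invariant factors (1,1,1,1,1).

Reading off H_k = ker ∂_k / im ∂_{k+1}:

  H_0: rank C_0 − rank ∂_1 = 5 − 4 = 1, and the invariant factors of ∂_1 are all 1, so H_0 ≅ Z.
  H_1: rank ker ∂_1 − rank ∂_2 = (9 − 4) − 5 = 0, and the invariant factors of ∂_2 are all 1, so H_1 ≅ 0.
  H_2: rank ker ∂_2 − rank ∂_3 = (6 − 5) − 0 = 1, and there is no ∂_3, so H_2 ≅ Z.

H_0 ≅ Z,  H_1 = 0,  H_2 ≅ Z.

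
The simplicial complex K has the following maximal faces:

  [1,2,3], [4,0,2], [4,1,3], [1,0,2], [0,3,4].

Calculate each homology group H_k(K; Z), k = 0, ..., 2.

We work with the vertex ordering 0 < 1 < 2 < 3 < 4. The simplices of K, each written with vertices in increasing order, are:

  0-simplices (5): [0], [1], [2], [3], [4]
  1-simplices (10): [0,1], [0,2], [0,3], [0,4], [1,2], [1,3], [1,4], [2,3], [2,4], [3,4]
  2-simplices (5): [0,1,2], [0,2,4], [0,3,4], [1,2,3], [1,3,4]

giving chain groups C_0 ≅ Z^5, C_1 ≅ Z^10, C_2 ≅ Z^5.

∂_1: C_1 → C_0 maps an edge to its endpoints' difference, ∂[p,q] = q − p. For instance
  ∂[0,3] = [3] − [0].
As a 5×10 matrix over Z this has rank 4, with invariant factors (1,1,1,1).

∂_2: C_2 → C_1 maps a triangle to the signed sum of its edges. For instance
  ∂[0,1,2] = [1,2] − [0,2] + [0,1],
  ∂[1,3,4] = [3,4] − [1,4] + [1,3].
The 10×5 boundary matrix has rank 5 and Smith normal form diag(1,1,1,1,1).

Reading off H_k = ker ∂_k / im ∂_{k+1}:

  H_0: rank C_0 − rank ∂_1 = 5 − 4 = 1, and the invariant factors of ∂_1 are all 1, so H_0 ≅ Z.
  H_1: rank ker ∂_1 − rank ∂_2 = (10 − 4) − 5 = 1, and the invariant factors of ∂_2 are all 1, so H_1 ≅ Z.
  H_2: rank ker ∂_2 − rank ∂_3 = (5 − 5) − 0 = 0, and there is no ∂_3, so H_2 ≅ 0.

H_0 ≅ Z,  H_1 ≅ Z,  H_2 = 0.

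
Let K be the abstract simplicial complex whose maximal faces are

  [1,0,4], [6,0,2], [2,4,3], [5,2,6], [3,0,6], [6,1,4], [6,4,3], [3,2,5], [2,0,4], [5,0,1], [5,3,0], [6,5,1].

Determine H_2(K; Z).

H_2 ≅ 0.

We work with the vertex ordering 0 < 1 < 2 < 3 < 4 < 5 < 6. The simplices of K, each written with vertices in increasing order, are:

  0-simplices (7): [0], [1], [2], [3], [4], [5], [6]
  1-simplices (18): [0,1], [0,2], [0,3], [0,4], [0,5], [0,6], [1,4], [1,5], [1,6], [2,3], [2,4], [2,5], [2,6], [3,4], [3,5], [3,6], [4,6], [5,6]
  2-simplices (12): [0,1,4], [0,1,5], [0,2,4], [0,2,6], [0,3,5], [0,3,6], [1,4,6], [1,5,6], [2,3,4], [2,3,5], [2,5,6], [3,4,6]

giving chain groups C_0 ≅ Z^7, C_1 ≅ Z^18, C_2 ≅ Z^12.

The boundary map ∂_1: C_1 → C_0 maps an edge to its endpoints' difference, ∂[p,q] = q − p. For instance
  ∂[5,6] = [6] − [5].
As a 7×18 matrix over Z this has rank 6, with invariant factors (1,1,1,1,1,1).

The boundary map ∂_2: C_2 → C_1 acts by ∂[p,q,r] = [q,r] − [p,r] + [p,q]. For instance
  ∂[0,2,6] = [2,6] − [0,6] + [0,2],
  ∂[3,4,6] = [4,6] − [3,6] + [3,4].
The resulting 18×12 matrix has rank 12, and its Smith normal form has invariant factors (1,1,1,1,1,1,1,1,1,1,1,2).

From H_k ≅ ker(∂_k) / im(∂_{k+1}) we obtain:

  H_2: rank ker ∂_2 − rank ∂_3 = (12 − 12) − 0 = 0, and there is no ∂_3, so H_2 = 0.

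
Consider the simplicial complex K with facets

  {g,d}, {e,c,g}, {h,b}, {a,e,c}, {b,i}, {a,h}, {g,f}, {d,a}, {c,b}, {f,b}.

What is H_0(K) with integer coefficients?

H_0 = Z.

Order the vertices as a < b < c < d < e < f < g < h < i. Listing each simplex with vertices in this order, K has dimension 2 with simplices:

  0-simplices (9): a, b, c, d, e, f, g, h, i
  1-simplices (13): ac, ad, ae, ah, bc, bf, bh, bi, ce, cg, dg, eg, fg
  2-simplices (2): ace, ceg

so the chain groups are C_0 ≅ Z^9, C_1 ≅ Z^13, C_2 ≅ Z^2.

∂_1: C_1 → C_0 is given by ∂[p,q] = [q] − [p].
The 9×13 boundary matrix has rank 8 and Smith normal form diag(1,1,1,1,1,1,1,1).

∂_2: C_2 → C_1 sends each 2-simplex [p,q,r] to [q,r] − [p,r] + [p,q]. For instance
  ∂ace = ce − ae + ac,
  ∂ceg = eg − cg + ce.
This gives a 13×2 integer matrix of rank 2; reducing to Smith normal form yields diagonal entries (1,1).

Computing H_k = (kernel of ∂_k) / (image of ∂_{k+1}):

  H_0: rank C_0 − rank ∂_1 = 9 − 8 = 1, and the invariant factors of ∂_1 are all 1, so H_0 = Z.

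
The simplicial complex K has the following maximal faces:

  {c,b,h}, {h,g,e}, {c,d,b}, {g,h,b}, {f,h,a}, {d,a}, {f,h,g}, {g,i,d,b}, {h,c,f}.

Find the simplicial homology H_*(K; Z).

H_0 = Z,  H_1 = Z,  H_2 = 0,  H_3 = 0.

K has 9 vertices, 19 edges, 11 triangles, 1 3-simplex.
rank ∂_0 = 0, rank ∂_1 = 8 ⇒ b_0 = 9 − 0 − 8 = 1; all invariant factors of ∂_1 are 1 so no torsion. So H_0 = Z.
rank ∂_1 = 8, rank ∂_2 = 10 ⇒ b_1 = 19 − 8 − 10 = 1; all invariant factors of ∂_2 are 1 so no torsion. So H_1 = Z.
rank ∂_2 = 10, rank ∂_3 = 1 ⇒ b_2 = 11 − 10 − 1 = 0; all invariant factors of ∂_3 are 1 so no torsion. So H_2 = 0.
rank ∂_3 = 1, rank ∂_4 = 0 ⇒ b_3 = 1 − 1 − 0 = 0. So H_3 = 0.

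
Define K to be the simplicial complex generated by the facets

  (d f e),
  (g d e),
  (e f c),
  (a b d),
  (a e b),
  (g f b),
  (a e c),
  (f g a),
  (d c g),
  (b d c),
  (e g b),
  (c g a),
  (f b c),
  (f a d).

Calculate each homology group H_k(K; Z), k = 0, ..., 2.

H_0 ≅ Z,  H_1 ≅ Z^2,  H_2 ≅ Z.

Fix the vertex order a < b < c < d < e < f < g and write every simplex with vertices in increasing order. Then dim K = 2 and the simplices of K are:

  0-simplices (7): a, b, c, d, e, f, g
  1-simplices (21): ab, ac, ad, ae, af, ag, bc, bd, be, bf, bg, cd, ce, cf, cg, de, df, dg, ef, eg, fg
  2-simplices (14): abd, abe, ace, acg, adf, afg, bcd, bcf, beg, bfg, cdg, cef, def, deg

so the chain groups are C_0 ≅ Z^7, C_1 ≅ Z^21, C_2 ≅ Z^14.

∂_1: C_1 → C_0 maps an edge to its endpoints' difference, ∂[p,q] = q − p.
This gives a 7×21 integer matrix of rank 6; reducing to Smith normal form yields diagonal entries (1,1,1,1,1,1).

The boundary map ∂_2: C_2 → C_1 acts by ∂[p,q,r] = [q,r] − [p,r] + [p,q]. For instance
  ∂cef = ef − cf + ce,
  ∂adf = df − af + ad.
The 21×14 boundary matrix has rank 13 and Smith normal form diag(1,1,1,1,1,1,1,1,1,1,1,1,1).

Now H_k = ker ∂_k / im ∂_{k+1}, so:

  H_0: rank C_0 − rank ∂_1 = 7 − 6 = 1, and the invariant factors of ∂_1 are all 1, so H_0 = Z.
  H_1: rank ker ∂_1 − rank ∂_2 = (21 − 6) − 13 = 2, and the invariant factors of ∂_2 are all 1, so H_1 = Z^2.
  H_2: rank ker ∂_2 − rank ∂_3 = (14 − 13) − 0 = 1, and there is no ∂_3, so H_2 = Z.

As a check, the Euler characteristic is 7 − 21 + 14 = 0, which agrees with 1 − 2 + 1 = 0.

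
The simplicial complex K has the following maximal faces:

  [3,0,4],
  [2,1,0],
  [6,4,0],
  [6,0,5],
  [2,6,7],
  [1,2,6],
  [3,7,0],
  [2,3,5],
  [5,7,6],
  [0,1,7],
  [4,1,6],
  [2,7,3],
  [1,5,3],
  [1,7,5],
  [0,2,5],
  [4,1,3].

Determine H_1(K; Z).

H_1 = Z^2.

K has 8 vertices, 24 edges, 16 triangles.
rank ∂_1 = 7, rank ∂_2 = 15 ⇒ b_1 = 24 − 7 − 15 = 2; all invariant factors of ∂_2 are 1 so no torsion. So H_1 ≅ Z^2.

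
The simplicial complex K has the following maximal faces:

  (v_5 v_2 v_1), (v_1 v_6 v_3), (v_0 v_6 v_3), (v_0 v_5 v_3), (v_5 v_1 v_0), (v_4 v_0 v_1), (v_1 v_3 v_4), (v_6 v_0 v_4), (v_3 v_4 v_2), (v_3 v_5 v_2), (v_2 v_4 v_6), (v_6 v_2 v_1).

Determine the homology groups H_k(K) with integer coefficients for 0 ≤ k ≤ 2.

Order the vertices as v_0 < v_1 < v_2 < v_3 < v_4 < v_5 < v_6. Listing each simplex with vertices in this order, K has dimension 2 with simplices:

  0-simplices (7): [v_0], [v_1], [v_2], [v_3], [v_4], [v_5], [v_6]
  1-simplices (18): (18 of them)
  2-simplices (12): (12 of them)

Hence C_0 ≅ Z^7, C_1 ≅ Z^18, C_2 ≅ Z^12.

Boundary ∂_1: C_1 → C_0 is given by ∂[p,q] = [q] − [p]. For instance
  ∂[v_4,v_6] = [v_6] − [v_4].
The resulting 7×18 matrix has rank 6, and its Smith normal form has invariant factors (1,1,1,1,1,1).

The boundary map ∂_2: C_2 → C_1 acts by ∂[p,q,r] = [q,r] − [p,r] + [p,q]. For instance
  ∂[v_0,v_3,v_6] = [v_3,v_6] − [v_0,v_6] + [v_0,v_3],
  ∂[v_2,v_3,v_5] = [v_3,v_5] − [v_2,v_5] + [v_2,v_3].
This gives a 18×12 integer matrix of rank 12; reducing to Smith normal form yields diagonal entries (1,1,1,1,1,1,1,1,1,1,1,2).

Now H_k = ker ∂_k / im ∂_{k+1}, so:

  H_0: rank C_0 − rank ∂_1 = 7 − 6 = 1, and the invariant factors of ∂_1 are all 1, so H_0 ≅ Z.
  H_1: rank ker ∂_1 − rank ∂_2 = (18 − 6) − 12 = 0, and ∂_2 has invariant factor 2 > 1, so H_1 ≅ Z/2.
  H_2: rank ker ∂_2 − rank ∂_3 = (12 − 12) − 0 = 0, and there is no ∂_3, so H_2 ≅ 0.

As a check, the Euler characteristic is 7 − 18 + 12 = 1, which agrees with 1 − 0 + 0 = 1.

H_0 = Z,  H_1 = Z/2,  H_2 = 0.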